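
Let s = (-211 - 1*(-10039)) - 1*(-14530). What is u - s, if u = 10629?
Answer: -13729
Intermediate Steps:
s = 24358 (s = (-211 + 10039) + 14530 = 9828 + 14530 = 24358)
u - s = 10629 - 1*24358 = 10629 - 24358 = -13729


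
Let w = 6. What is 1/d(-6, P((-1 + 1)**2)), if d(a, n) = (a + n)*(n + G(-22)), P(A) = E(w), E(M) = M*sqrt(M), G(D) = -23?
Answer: -59/9390 - 29*sqrt(6)/9390 ≈ -0.013848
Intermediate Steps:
E(M) = M**(3/2)
P(A) = 6*sqrt(6) (P(A) = 6**(3/2) = 6*sqrt(6))
d(a, n) = (-23 + n)*(a + n) (d(a, n) = (a + n)*(n - 23) = (a + n)*(-23 + n) = (-23 + n)*(a + n))
1/d(-6, P((-1 + 1)**2)) = 1/((6*sqrt(6))**2 - 23*(-6) - 138*sqrt(6) - 36*sqrt(6)) = 1/(216 + 138 - 138*sqrt(6) - 36*sqrt(6)) = 1/(354 - 174*sqrt(6))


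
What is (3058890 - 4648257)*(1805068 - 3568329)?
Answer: 2802468845787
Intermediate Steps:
(3058890 - 4648257)*(1805068 - 3568329) = -1589367*(-1763261) = 2802468845787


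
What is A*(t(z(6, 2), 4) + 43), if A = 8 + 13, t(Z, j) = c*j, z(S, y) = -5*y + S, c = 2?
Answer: 1071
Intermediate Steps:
z(S, y) = S - 5*y
t(Z, j) = 2*j
A = 21
A*(t(z(6, 2), 4) + 43) = 21*(2*4 + 43) = 21*(8 + 43) = 21*51 = 1071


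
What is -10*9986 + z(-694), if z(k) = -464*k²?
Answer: -223578964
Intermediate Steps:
-10*9986 + z(-694) = -10*9986 - 464*(-694)² = -99860 - 464*481636 = -99860 - 223479104 = -223578964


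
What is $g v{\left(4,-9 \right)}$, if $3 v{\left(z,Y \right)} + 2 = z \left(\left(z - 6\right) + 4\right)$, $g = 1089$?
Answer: $2178$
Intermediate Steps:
$v{\left(z,Y \right)} = - \frac{2}{3} + \frac{z \left(-2 + z\right)}{3}$ ($v{\left(z,Y \right)} = - \frac{2}{3} + \frac{z \left(\left(z - 6\right) + 4\right)}{3} = - \frac{2}{3} + \frac{z \left(\left(-6 + z\right) + 4\right)}{3} = - \frac{2}{3} + \frac{z \left(-2 + z\right)}{3}$)
$g v{\left(4,-9 \right)} = 1089 \left(- \frac{2}{3} - \frac{8}{3} + \frac{4^{2}}{3}\right) = 1089 \left(- \frac{2}{3} - \frac{8}{3} + \frac{1}{3} \cdot 16\right) = 1089 \left(- \frac{2}{3} - \frac{8}{3} + \frac{16}{3}\right) = 1089 \cdot 2 = 2178$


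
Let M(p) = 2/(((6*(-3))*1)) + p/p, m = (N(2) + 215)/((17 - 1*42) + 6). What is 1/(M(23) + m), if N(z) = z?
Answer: -171/1801 ≈ -0.094947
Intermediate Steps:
m = -217/19 (m = (2 + 215)/((17 - 1*42) + 6) = 217/((17 - 42) + 6) = 217/(-25 + 6) = 217/(-19) = 217*(-1/19) = -217/19 ≈ -11.421)
M(p) = 8/9 (M(p) = 2/((-18*1)) + 1 = 2/(-18) + 1 = 2*(-1/18) + 1 = -1/9 + 1 = 8/9)
1/(M(23) + m) = 1/(8/9 - 217/19) = 1/(-1801/171) = -171/1801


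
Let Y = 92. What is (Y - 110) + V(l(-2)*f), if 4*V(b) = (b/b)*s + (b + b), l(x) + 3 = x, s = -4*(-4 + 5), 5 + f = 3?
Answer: -14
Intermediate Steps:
f = -2 (f = -5 + 3 = -2)
s = -4 (s = -4*1 = -4)
l(x) = -3 + x
V(b) = -1 + b/2 (V(b) = ((b/b)*(-4) + (b + b))/4 = (1*(-4) + 2*b)/4 = (-4 + 2*b)/4 = -1 + b/2)
(Y - 110) + V(l(-2)*f) = (92 - 110) + (-1 + ((-3 - 2)*(-2))/2) = -18 + (-1 + (-5*(-2))/2) = -18 + (-1 + (½)*10) = -18 + (-1 + 5) = -18 + 4 = -14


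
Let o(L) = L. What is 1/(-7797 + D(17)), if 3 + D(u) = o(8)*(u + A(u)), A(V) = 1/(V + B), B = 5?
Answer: -11/84300 ≈ -0.00013049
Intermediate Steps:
A(V) = 1/(5 + V) (A(V) = 1/(V + 5) = 1/(5 + V))
D(u) = -3 + 8*u + 8/(5 + u) (D(u) = -3 + 8*(u + 1/(5 + u)) = -3 + (8*u + 8/(5 + u)) = -3 + 8*u + 8/(5 + u))
1/(-7797 + D(17)) = 1/(-7797 + (8 + (-3 + 8*17)*(5 + 17))/(5 + 17)) = 1/(-7797 + (8 + (-3 + 136)*22)/22) = 1/(-7797 + (8 + 133*22)/22) = 1/(-7797 + (8 + 2926)/22) = 1/(-7797 + (1/22)*2934) = 1/(-7797 + 1467/11) = 1/(-84300/11) = -11/84300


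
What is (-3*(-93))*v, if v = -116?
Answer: -32364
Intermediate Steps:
(-3*(-93))*v = -3*(-93)*(-116) = 279*(-116) = -32364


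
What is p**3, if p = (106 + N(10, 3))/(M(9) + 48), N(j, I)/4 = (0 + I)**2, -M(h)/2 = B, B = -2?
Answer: 357911/17576 ≈ 20.364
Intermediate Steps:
M(h) = 4 (M(h) = -2*(-2) = 4)
N(j, I) = 4*I**2 (N(j, I) = 4*(0 + I)**2 = 4*I**2)
p = 71/26 (p = (106 + 4*3**2)/(4 + 48) = (106 + 4*9)/52 = (106 + 36)*(1/52) = 142*(1/52) = 71/26 ≈ 2.7308)
p**3 = (71/26)**3 = 357911/17576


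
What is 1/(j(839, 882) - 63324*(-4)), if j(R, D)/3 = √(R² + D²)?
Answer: 28144/7127280779 - √1481845/21381842337 ≈ 3.8918e-6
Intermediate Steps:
j(R, D) = 3*√(D² + R²) (j(R, D) = 3*√(R² + D²) = 3*√(D² + R²))
1/(j(839, 882) - 63324*(-4)) = 1/(3*√(882² + 839²) - 63324*(-4)) = 1/(3*√(777924 + 703921) + 253296) = 1/(3*√1481845 + 253296) = 1/(253296 + 3*√1481845)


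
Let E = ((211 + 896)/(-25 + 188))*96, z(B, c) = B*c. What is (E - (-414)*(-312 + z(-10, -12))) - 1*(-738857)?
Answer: 107583419/163 ≈ 6.6002e+5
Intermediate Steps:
E = 106272/163 (E = (1107/163)*96 = 106272/163 ≈ 651.98)
(E - (-414)*(-312 + z(-10, -12))) - 1*(-738857) = (106272/163 - (-414)*(-312 - 10*(-12))) - 1*(-738857) = (106272/163 - (-414)*(-312 + 120)) + 738857 = (106272/163 - (-414)*(-192)) + 738857 = (106272/163 - 1*79488) + 738857 = (106272/163 - 79488) + 738857 = -12850272/163 + 738857 = 107583419/163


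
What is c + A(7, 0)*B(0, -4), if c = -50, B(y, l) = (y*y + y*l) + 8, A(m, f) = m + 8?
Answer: 70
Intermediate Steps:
A(m, f) = 8 + m
B(y, l) = 8 + y² + l*y (B(y, l) = (y² + l*y) + 8 = 8 + y² + l*y)
c + A(7, 0)*B(0, -4) = -50 + (8 + 7)*(8 + 0² - 4*0) = -50 + 15*(8 + 0 + 0) = -50 + 15*8 = -50 + 120 = 70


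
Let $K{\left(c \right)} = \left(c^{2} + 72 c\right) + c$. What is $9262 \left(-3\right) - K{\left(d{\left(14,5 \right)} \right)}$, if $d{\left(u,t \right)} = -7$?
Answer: $-27324$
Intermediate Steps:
$K{\left(c \right)} = c^{2} + 73 c$
$9262 \left(-3\right) - K{\left(d{\left(14,5 \right)} \right)} = 9262 \left(-3\right) - - 7 \left(73 - 7\right) = -27786 - \left(-7\right) 66 = -27786 - -462 = -27786 + 462 = -27324$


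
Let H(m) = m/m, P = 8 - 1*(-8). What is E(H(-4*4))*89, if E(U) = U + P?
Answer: 1513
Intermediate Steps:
P = 16 (P = 8 + 8 = 16)
H(m) = 1
E(U) = 16 + U (E(U) = U + 16 = 16 + U)
E(H(-4*4))*89 = (16 + 1)*89 = 17*89 = 1513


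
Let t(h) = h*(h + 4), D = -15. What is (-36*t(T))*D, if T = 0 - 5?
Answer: 2700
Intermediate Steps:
T = -5
t(h) = h*(4 + h)
(-36*t(T))*D = -(-180)*(4 - 5)*(-15) = -(-180)*(-1)*(-15) = -36*5*(-15) = -180*(-15) = 2700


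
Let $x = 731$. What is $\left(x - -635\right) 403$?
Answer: $550498$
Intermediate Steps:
$\left(x - -635\right) 403 = \left(731 - -635\right) 403 = \left(731 + \left(-119 + 754\right)\right) 403 = \left(731 + 635\right) 403 = 1366 \cdot 403 = 550498$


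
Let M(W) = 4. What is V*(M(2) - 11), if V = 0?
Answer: 0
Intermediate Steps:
V*(M(2) - 11) = 0*(4 - 11) = 0*(-7) = 0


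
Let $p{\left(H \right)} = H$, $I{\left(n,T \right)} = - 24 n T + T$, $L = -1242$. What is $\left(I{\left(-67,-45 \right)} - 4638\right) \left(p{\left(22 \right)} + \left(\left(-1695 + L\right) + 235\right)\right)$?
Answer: $206475240$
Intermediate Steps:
$I{\left(n,T \right)} = T - 24 T n$ ($I{\left(n,T \right)} = - 24 T n + T = T - 24 T n$)
$\left(I{\left(-67,-45 \right)} - 4638\right) \left(p{\left(22 \right)} + \left(\left(-1695 + L\right) + 235\right)\right) = \left(- 45 \left(1 - -1608\right) - 4638\right) \left(22 + \left(\left(-1695 - 1242\right) + 235\right)\right) = \left(- 45 \left(1 + 1608\right) - 4638\right) \left(22 + \left(-2937 + 235\right)\right) = \left(\left(-45\right) 1609 - 4638\right) \left(22 - 2702\right) = \left(-72405 - 4638\right) \left(-2680\right) = \left(-77043\right) \left(-2680\right) = 206475240$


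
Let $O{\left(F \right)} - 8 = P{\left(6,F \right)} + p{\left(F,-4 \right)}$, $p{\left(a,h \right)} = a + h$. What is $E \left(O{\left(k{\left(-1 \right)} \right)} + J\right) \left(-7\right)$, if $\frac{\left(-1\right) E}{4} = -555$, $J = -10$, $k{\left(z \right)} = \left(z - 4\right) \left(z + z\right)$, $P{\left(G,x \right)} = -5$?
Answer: $15540$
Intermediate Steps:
$k{\left(z \right)} = 2 z \left(-4 + z\right)$ ($k{\left(z \right)} = \left(-4 + z\right) 2 z = 2 z \left(-4 + z\right)$)
$O{\left(F \right)} = -1 + F$ ($O{\left(F \right)} = 8 + \left(-5 + \left(F - 4\right)\right) = 8 + \left(-5 + \left(-4 + F\right)\right) = 8 + \left(-9 + F\right) = -1 + F$)
$E = 2220$ ($E = \left(-4\right) \left(-555\right) = 2220$)
$E \left(O{\left(k{\left(-1 \right)} \right)} + J\right) \left(-7\right) = 2220 \left(\left(-1 + 2 \left(-1\right) \left(-4 - 1\right)\right) - 10\right) \left(-7\right) = 2220 \left(\left(-1 + 2 \left(-1\right) \left(-5\right)\right) - 10\right) \left(-7\right) = 2220 \left(\left(-1 + 10\right) - 10\right) \left(-7\right) = 2220 \left(9 - 10\right) \left(-7\right) = 2220 \left(\left(-1\right) \left(-7\right)\right) = 2220 \cdot 7 = 15540$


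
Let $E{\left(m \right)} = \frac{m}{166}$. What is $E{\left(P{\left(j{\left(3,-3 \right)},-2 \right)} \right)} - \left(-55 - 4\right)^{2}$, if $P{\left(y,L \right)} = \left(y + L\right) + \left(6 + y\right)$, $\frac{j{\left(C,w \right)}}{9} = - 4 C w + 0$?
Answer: $- \frac{288597}{83} \approx -3477.1$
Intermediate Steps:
$j{\left(C,w \right)} = - 36 C w$ ($j{\left(C,w \right)} = 9 \left(- 4 C w + 0\right) = 9 \left(- 4 C w\right) = - 36 C w$)
$P{\left(y,L \right)} = 6 + L + 2 y$ ($P{\left(y,L \right)} = \left(L + y\right) + \left(6 + y\right) = 6 + L + 2 y$)
$E{\left(m \right)} = \frac{m}{166}$ ($E{\left(m \right)} = m \frac{1}{166} = \frac{m}{166}$)
$E{\left(P{\left(j{\left(3,-3 \right)},-2 \right)} \right)} - \left(-55 - 4\right)^{2} = \frac{6 - 2 + 2 \left(\left(-36\right) 3 \left(-3\right)\right)}{166} - \left(-55 - 4\right)^{2} = \frac{6 - 2 + 2 \cdot 324}{166} - \left(-59\right)^{2} = \frac{6 - 2 + 648}{166} - 3481 = \frac{1}{166} \cdot 652 - 3481 = \frac{326}{83} - 3481 = - \frac{288597}{83}$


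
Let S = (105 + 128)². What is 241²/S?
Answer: 58081/54289 ≈ 1.0698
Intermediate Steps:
S = 54289 (S = 233² = 54289)
241²/S = 241²/54289 = 58081*(1/54289) = 58081/54289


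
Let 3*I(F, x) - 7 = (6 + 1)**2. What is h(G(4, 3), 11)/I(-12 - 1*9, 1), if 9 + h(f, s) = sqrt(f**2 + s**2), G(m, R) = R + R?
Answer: -27/56 + 3*sqrt(157)/56 ≈ 0.18911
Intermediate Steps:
G(m, R) = 2*R
h(f, s) = -9 + sqrt(f**2 + s**2)
I(F, x) = 56/3 (I(F, x) = 7/3 + (6 + 1)**2/3 = 7/3 + (1/3)*7**2 = 7/3 + (1/3)*49 = 7/3 + 49/3 = 56/3)
h(G(4, 3), 11)/I(-12 - 1*9, 1) = (-9 + sqrt((2*3)**2 + 11**2))/(56/3) = (-9 + sqrt(6**2 + 121))*(3/56) = (-9 + sqrt(36 + 121))*(3/56) = (-9 + sqrt(157))*(3/56) = -27/56 + 3*sqrt(157)/56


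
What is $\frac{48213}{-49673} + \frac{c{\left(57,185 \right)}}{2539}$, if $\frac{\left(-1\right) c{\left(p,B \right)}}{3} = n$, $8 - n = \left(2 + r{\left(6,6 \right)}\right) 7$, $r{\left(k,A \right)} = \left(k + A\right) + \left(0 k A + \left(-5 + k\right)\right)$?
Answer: $- \frac{107957964}{126119747} \approx -0.856$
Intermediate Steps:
$r{\left(k,A \right)} = -5 + A + 2 k$ ($r{\left(k,A \right)} = \left(A + k\right) + \left(0 A + \left(-5 + k\right)\right) = \left(A + k\right) + \left(0 + \left(-5 + k\right)\right) = \left(A + k\right) + \left(-5 + k\right) = -5 + A + 2 k$)
$n = -97$ ($n = 8 - \left(2 + \left(-5 + 6 + 2 \cdot 6\right)\right) 7 = 8 - \left(2 + \left(-5 + 6 + 12\right)\right) 7 = 8 - \left(2 + 13\right) 7 = 8 - 15 \cdot 7 = 8 - 105 = -97$)
$c{\left(p,B \right)} = 291$ ($c{\left(p,B \right)} = \left(-3\right) \left(-97\right) = 291$)
$\frac{48213}{-49673} + \frac{c{\left(57,185 \right)}}{2539} = \frac{48213}{-49673} + \frac{291}{2539} = 48213 \left(- \frac{1}{49673}\right) + 291 \cdot \frac{1}{2539} = - \frac{48213}{49673} + \frac{291}{2539} = - \frac{107957964}{126119747}$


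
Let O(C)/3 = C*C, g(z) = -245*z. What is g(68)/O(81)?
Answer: -16660/19683 ≈ -0.84642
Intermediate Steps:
O(C) = 3*C² (O(C) = 3*(C*C) = 3*C²)
g(68)/O(81) = (-245*68)/((3*81²)) = -16660/(3*6561) = -16660/19683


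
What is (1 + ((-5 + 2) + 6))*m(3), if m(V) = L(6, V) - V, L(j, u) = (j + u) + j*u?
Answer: 96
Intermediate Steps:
L(j, u) = j + u + j*u
m(V) = 6 + 6*V (m(V) = (6 + V + 6*V) - V = (6 + 7*V) - V = 6 + 6*V)
(1 + ((-5 + 2) + 6))*m(3) = (1 + ((-5 + 2) + 6))*(6 + 6*3) = (1 + (-3 + 6))*(6 + 18) = (1 + 3)*24 = 4*24 = 96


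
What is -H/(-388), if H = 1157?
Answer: 1157/388 ≈ 2.9820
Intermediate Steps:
-H/(-388) = -1*1157/(-388) = -1157*(-1/388) = 1157/388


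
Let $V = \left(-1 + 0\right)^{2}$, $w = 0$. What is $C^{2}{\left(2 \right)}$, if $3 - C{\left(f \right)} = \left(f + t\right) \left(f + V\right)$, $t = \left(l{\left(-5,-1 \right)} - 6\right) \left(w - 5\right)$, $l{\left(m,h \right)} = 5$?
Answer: $324$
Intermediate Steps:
$V = 1$ ($V = \left(-1\right)^{2} = 1$)
$t = 5$ ($t = \left(5 - 6\right) \left(0 - 5\right) = \left(-1\right) \left(-5\right) = 5$)
$C{\left(f \right)} = 3 - \left(1 + f\right) \left(5 + f\right)$ ($C{\left(f \right)} = 3 - \left(f + 5\right) \left(f + 1\right) = 3 - \left(5 + f\right) \left(1 + f\right) = 3 - \left(1 + f\right) \left(5 + f\right)$)
$C^{2}{\left(2 \right)} = \left(-2 - 2^{2} - 12\right)^{2} = \left(-2 - 4 - 12\right)^{2} = \left(-18\right)^{2} = 324$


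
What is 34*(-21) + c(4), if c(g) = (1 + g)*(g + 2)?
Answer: -684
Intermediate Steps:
c(g) = (1 + g)*(2 + g)
34*(-21) + c(4) = 34*(-21) + (2 + 4**2 + 3*4) = -714 + (2 + 16 + 12) = -714 + 30 = -684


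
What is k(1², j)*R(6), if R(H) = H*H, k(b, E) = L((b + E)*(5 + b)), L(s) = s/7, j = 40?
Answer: 8856/7 ≈ 1265.1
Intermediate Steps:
L(s) = s/7 (L(s) = s*(⅐) = s/7)
k(b, E) = (5 + b)*(E + b)/7 (k(b, E) = ((b + E)*(5 + b))/7 = ((E + b)*(5 + b))/7 = ((5 + b)*(E + b))/7 = (5 + b)*(E + b)/7)
R(H) = H²
k(1², j)*R(6) = ((1²)²/7 + (5/7)*40 + (5/7)*1² + (⅐)*40*1²)*6² = ((⅐)*1² + 200/7 + (5/7)*1 + (⅐)*40*1)*36 = ((⅐)*1 + 200/7 + 5/7 + 40/7)*36 = (⅐ + 200/7 + 5/7 + 40/7)*36 = (246/7)*36 = 8856/7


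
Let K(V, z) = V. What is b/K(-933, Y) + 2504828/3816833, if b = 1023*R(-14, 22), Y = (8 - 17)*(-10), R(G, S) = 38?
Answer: -48679520506/1187035063 ≈ -41.009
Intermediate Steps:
Y = 90 (Y = -9*(-10) = 90)
b = 38874 (b = 1023*38 = 38874)
b/K(-933, Y) + 2504828/3816833 = 38874/(-933) + 2504828/3816833 = 38874*(-1/933) + 2504828*(1/3816833) = -12958/311 + 2504828/3816833 = -48679520506/1187035063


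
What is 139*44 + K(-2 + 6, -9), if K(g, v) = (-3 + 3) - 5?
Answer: 6111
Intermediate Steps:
K(g, v) = -5 (K(g, v) = 0 - 5 = -5)
139*44 + K(-2 + 6, -9) = 139*44 - 5 = 6116 - 5 = 6111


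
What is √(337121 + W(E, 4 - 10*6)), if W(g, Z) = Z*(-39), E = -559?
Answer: √339305 ≈ 582.50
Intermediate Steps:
W(g, Z) = -39*Z
√(337121 + W(E, 4 - 10*6)) = √(337121 - 39*(4 - 10*6)) = √(337121 - 39*(4 - 60)) = √(337121 - 39*(-56)) = √(337121 + 2184) = √339305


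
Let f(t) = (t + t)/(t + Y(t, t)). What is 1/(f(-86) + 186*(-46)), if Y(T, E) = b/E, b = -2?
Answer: -3697/31624136 ≈ -0.00011690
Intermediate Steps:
Y(T, E) = -2/E
f(t) = 2*t/(t - 2/t) (f(t) = (t + t)/(t - 2/t) = (2*t)/(t - 2/t) = 2*t/(t - 2/t))
1/(f(-86) + 186*(-46)) = 1/(2*(-86)**2/(-2 + (-86)**2) + 186*(-46)) = 1/(2*7396/(-2 + 7396) - 8556) = 1/(2*7396/7394 - 8556) = 1/(2*7396*(1/7394) - 8556) = 1/(7396/3697 - 8556) = 1/(-31624136/3697) = -3697/31624136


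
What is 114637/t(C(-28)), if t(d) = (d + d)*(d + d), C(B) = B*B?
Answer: 114637/2458624 ≈ 0.046627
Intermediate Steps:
C(B) = B**2
t(d) = 4*d**2 (t(d) = (2*d)*(2*d) = 4*d**2)
114637/t(C(-28)) = 114637/((4*((-28)**2)**2)) = 114637/((4*784**2)) = 114637/((4*614656)) = 114637/2458624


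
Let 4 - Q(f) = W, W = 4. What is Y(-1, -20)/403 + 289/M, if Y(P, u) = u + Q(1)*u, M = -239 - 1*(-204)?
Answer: -117167/14105 ≈ -8.3068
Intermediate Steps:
Q(f) = 0 (Q(f) = 4 - 1*4 = 4 - 4 = 0)
M = -35 (M = -239 + 204 = -35)
Y(P, u) = u (Y(P, u) = u + 0*u = u + 0 = u)
Y(-1, -20)/403 + 289/M = -20/403 + 289/(-35) = -20*1/403 + 289*(-1/35) = -20/403 - 289/35 = -117167/14105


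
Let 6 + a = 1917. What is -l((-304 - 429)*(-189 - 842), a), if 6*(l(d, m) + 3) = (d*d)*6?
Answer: -571117252726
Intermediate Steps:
a = 1911 (a = -6 + 1917 = 1911)
l(d, m) = -3 + d² (l(d, m) = -3 + ((d*d)*6)/6 = -3 + (d²*6)/6 = -3 + (6*d²)/6 = -3 + d²)
-l((-304 - 429)*(-189 - 842), a) = -(-3 + ((-304 - 429)*(-189 - 842))²) = -(-3 + (-733*(-1031))²) = -(-3 + 755723²) = -(-3 + 571117252729) = -1*571117252726 = -571117252726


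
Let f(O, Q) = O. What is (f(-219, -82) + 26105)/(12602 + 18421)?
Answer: 25886/31023 ≈ 0.83441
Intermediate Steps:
(f(-219, -82) + 26105)/(12602 + 18421) = (-219 + 26105)/(12602 + 18421) = 25886/31023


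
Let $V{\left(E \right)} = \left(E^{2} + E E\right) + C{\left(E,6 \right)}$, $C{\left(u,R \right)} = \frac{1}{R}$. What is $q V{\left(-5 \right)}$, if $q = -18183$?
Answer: $- \frac{1824361}{2} \approx -9.1218 \cdot 10^{5}$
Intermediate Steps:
$V{\left(E \right)} = \frac{1}{6} + 2 E^{2}$ ($V{\left(E \right)} = \left(E^{2} + E E\right) + \frac{1}{6} = \left(E^{2} + E^{2}\right) + \frac{1}{6} = 2 E^{2} + \frac{1}{6} = \frac{1}{6} + 2 E^{2}$)
$q V{\left(-5 \right)} = - 18183 \left(\frac{1}{6} + 2 \left(-5\right)^{2}\right) = - 18183 \left(\frac{1}{6} + 2 \cdot 25\right) = - 18183 \left(\frac{1}{6} + 50\right) = \left(-18183\right) \frac{301}{6} = - \frac{1824361}{2}$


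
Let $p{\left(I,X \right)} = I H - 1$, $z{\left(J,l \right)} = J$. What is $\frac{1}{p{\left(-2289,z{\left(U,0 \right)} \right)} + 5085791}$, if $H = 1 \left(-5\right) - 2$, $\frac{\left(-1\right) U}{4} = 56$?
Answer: $\frac{1}{5101813} \approx 1.9601 \cdot 10^{-7}$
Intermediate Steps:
$U = -224$ ($U = \left(-4\right) 56 = -224$)
$H = -7$ ($H = -5 - 2 = -7$)
$p{\left(I,X \right)} = -1 - 7 I$ ($p{\left(I,X \right)} = I \left(-7\right) - 1 = - 7 I - 1 = -1 - 7 I$)
$\frac{1}{p{\left(-2289,z{\left(U,0 \right)} \right)} + 5085791} = \frac{1}{\left(-1 - -16023\right) + 5085791} = \frac{1}{\left(-1 + 16023\right) + 5085791} = \frac{1}{16022 + 5085791} = \frac{1}{5101813}$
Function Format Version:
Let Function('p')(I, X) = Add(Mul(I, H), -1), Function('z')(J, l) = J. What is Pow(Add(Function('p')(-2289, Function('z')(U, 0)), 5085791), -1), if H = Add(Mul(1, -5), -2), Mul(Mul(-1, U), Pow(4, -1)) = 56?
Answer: Rational(1, 5101813) ≈ 1.9601e-7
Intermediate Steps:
U = -224 (U = Mul(-4, 56) = -224)
H = -7 (H = Add(-5, -2) = -7)
Function('p')(I, X) = Add(-1, Mul(-7, I)) (Function('p')(I, X) = Add(Mul(I, -7), -1) = Add(Mul(-7, I), -1) = Add(-1, Mul(-7, I)))
Pow(Add(Function('p')(-2289, Function('z')(U, 0)), 5085791), -1) = Pow(Add(Add(-1, Mul(-7, -2289)), 5085791), -1) = Pow(Add(Add(-1, 16023), 5085791), -1) = Pow(Add(16022, 5085791), -1) = Pow(5101813, -1) = Rational(1, 5101813)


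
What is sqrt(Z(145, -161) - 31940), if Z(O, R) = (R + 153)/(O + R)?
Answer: I*sqrt(127758)/2 ≈ 178.72*I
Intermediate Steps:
Z(O, R) = (153 + R)/(O + R)
sqrt(Z(145, -161) - 31940) = sqrt((153 - 161)/(145 - 161) - 31940) = sqrt(-8/(-16) - 31940) = sqrt(-1/16*(-8) - 31940) = sqrt(1/2 - 31940) = sqrt(-63879/2) = I*sqrt(127758)/2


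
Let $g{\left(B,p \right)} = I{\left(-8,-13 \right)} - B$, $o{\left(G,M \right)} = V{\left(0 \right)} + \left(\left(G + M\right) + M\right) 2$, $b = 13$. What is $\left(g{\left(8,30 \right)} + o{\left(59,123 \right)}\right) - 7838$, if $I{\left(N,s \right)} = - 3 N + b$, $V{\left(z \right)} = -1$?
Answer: $-7200$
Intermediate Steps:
$I{\left(N,s \right)} = 13 - 3 N$ ($I{\left(N,s \right)} = - 3 N + 13 = 13 - 3 N$)
$o{\left(G,M \right)} = -1 + 2 G + 4 M$ ($o{\left(G,M \right)} = -1 + \left(\left(G + M\right) + M\right) 2 = -1 + \left(G + 2 M\right) 2 = -1 + \left(2 G + 4 M\right) = -1 + 2 G + 4 M$)
$g{\left(B,p \right)} = 37 - B$ ($g{\left(B,p \right)} = \left(13 - -24\right) - B = \left(13 + 24\right) - B = 37 - B$)
$\left(g{\left(8,30 \right)} + o{\left(59,123 \right)}\right) - 7838 = \left(\left(37 - 8\right) + \left(-1 + 2 \cdot 59 + 4 \cdot 123\right)\right) - 7838 = \left(\left(37 - 8\right) + \left(-1 + 118 + 492\right)\right) - 7838 = \left(29 + 609\right) - 7838 = 638 - 7838 = -7200$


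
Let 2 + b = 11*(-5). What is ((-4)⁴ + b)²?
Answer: 39601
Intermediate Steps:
b = -57 (b = -2 + 11*(-5) = -2 - 55 = -57)
((-4)⁴ + b)² = ((-4)⁴ - 57)² = (256 - 57)² = 199² = 39601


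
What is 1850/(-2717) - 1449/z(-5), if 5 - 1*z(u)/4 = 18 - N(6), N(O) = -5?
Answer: 422637/21736 ≈ 19.444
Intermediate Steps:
z(u) = -72 (z(u) = 20 - 4*(18 - 1*(-5)) = 20 - 4*(18 + 5) = 20 - 4*23 = 20 - 92 = -72)
1850/(-2717) - 1449/z(-5) = 1850/(-2717) - 1449/(-72) = 1850*(-1/2717) - 1449*(-1/72) = -1850/2717 + 161/8 = 422637/21736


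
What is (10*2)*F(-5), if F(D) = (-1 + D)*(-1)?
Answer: 120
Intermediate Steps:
F(D) = 1 - D
(10*2)*F(-5) = (10*2)*(1 - 1*(-5)) = 20*(1 + 5) = 20*6 = 120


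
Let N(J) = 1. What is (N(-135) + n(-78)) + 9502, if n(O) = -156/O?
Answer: 9505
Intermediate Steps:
(N(-135) + n(-78)) + 9502 = (1 - 156/(-78)) + 9502 = (1 - 156*(-1/78)) + 9502 = (1 + 2) + 9502 = 3 + 9502 = 9505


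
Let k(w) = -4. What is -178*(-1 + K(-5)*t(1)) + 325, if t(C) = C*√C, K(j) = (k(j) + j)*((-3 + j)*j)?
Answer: 64583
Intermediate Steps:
K(j) = j*(-4 + j)*(-3 + j) (K(j) = (-4 + j)*((-3 + j)*j) = (-4 + j)*(j*(-3 + j)) = j*(-4 + j)*(-3 + j))
t(C) = C^(3/2)
-178*(-1 + K(-5)*t(1)) + 325 = -178*(-1 + (-5*(12 + (-5)² - 7*(-5)))*1^(3/2)) + 325 = -178*(-1 - 5*(12 + 25 + 35)*1) + 325 = -178*(-1 - 5*72*1) + 325 = -178*(-1 - 360*1) + 325 = -178*(-1 - 360) + 325 = -178*(-361) + 325 = 64258 + 325 = 64583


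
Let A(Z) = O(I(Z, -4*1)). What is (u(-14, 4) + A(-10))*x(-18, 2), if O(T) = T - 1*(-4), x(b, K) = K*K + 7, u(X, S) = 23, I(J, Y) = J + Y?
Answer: 143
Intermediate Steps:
x(b, K) = 7 + K**2 (x(b, K) = K**2 + 7 = 7 + K**2)
O(T) = 4 + T (O(T) = T + 4 = 4 + T)
A(Z) = Z (A(Z) = 4 + (Z - 4*1) = 4 + (Z - 4) = 4 + (-4 + Z) = Z)
(u(-14, 4) + A(-10))*x(-18, 2) = (23 - 10)*(7 + 2**2) = 13*(7 + 4) = 13*11 = 143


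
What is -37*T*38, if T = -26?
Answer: 36556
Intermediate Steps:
-37*T*38 = -37*(-26)*38 = 962*38 = 36556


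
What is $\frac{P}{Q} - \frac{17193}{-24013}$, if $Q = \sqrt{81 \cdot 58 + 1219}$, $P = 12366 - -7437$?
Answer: $\frac{1563}{2183} + \frac{19803 \sqrt{5917}}{5917} \approx 258.16$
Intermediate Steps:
$P = 19803$ ($P = 12366 + 7437 = 19803$)
$Q = \sqrt{5917}$ ($Q = \sqrt{4698 + 1219} = \sqrt{5917} \approx 76.922$)
$\frac{P}{Q} - \frac{17193}{-24013} = \frac{19803}{\sqrt{5917}} - \frac{17193}{-24013} = 19803 \frac{\sqrt{5917}}{5917} - - \frac{1563}{2183} = \frac{19803 \sqrt{5917}}{5917} + \frac{1563}{2183} = \frac{1563}{2183} + \frac{19803 \sqrt{5917}}{5917}$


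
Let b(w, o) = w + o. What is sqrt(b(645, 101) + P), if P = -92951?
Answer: 3*I*sqrt(10245) ≈ 303.65*I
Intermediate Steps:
b(w, o) = o + w
sqrt(b(645, 101) + P) = sqrt((101 + 645) - 92951) = sqrt(746 - 92951) = sqrt(-92205) = 3*I*sqrt(10245)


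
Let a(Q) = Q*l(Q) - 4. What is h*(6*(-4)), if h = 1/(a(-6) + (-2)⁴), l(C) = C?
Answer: -½ ≈ -0.50000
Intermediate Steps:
a(Q) = -4 + Q² (a(Q) = Q*Q - 4 = Q² - 4 = -4 + Q²)
h = 1/48 (h = 1/((-4 + (-6)²) + (-2)⁴) = 1/((-4 + 36) + 16) = 1/(32 + 16) = 1/48 ≈ 0.020833)
h*(6*(-4)) = (6*(-4))/48 = (1/48)*(-24) = -½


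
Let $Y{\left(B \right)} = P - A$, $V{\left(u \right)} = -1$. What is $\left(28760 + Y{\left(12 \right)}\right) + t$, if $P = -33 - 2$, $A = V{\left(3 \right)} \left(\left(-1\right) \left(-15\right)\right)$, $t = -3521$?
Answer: $25219$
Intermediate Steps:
$A = -15$ ($A = - \left(-1\right) \left(-15\right) = \left(-1\right) 15 = -15$)
$P = -35$
$Y{\left(B \right)} = -20$ ($Y{\left(B \right)} = -35 - -15 = -35 + 15 = -20$)
$\left(28760 + Y{\left(12 \right)}\right) + t = \left(28760 - 20\right) - 3521 = 28740 - 3521 = 25219$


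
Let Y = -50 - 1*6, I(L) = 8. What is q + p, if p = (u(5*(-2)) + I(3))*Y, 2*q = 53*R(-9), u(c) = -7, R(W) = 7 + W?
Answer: -109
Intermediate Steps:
Y = -56 (Y = -50 - 6 = -56)
q = -53 (q = (53*(7 - 9))/2 = (53*(-2))/2 = (1/2)*(-106) = -53)
p = -56 (p = (-7 + 8)*(-56) = 1*(-56) = -56)
q + p = -53 - 56 = -109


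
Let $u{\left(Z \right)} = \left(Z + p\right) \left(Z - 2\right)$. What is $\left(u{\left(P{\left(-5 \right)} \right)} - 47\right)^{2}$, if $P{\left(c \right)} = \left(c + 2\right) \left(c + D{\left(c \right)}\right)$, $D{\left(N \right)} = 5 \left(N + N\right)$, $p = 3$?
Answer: $747311569$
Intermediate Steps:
$D{\left(N \right)} = 10 N$ ($D{\left(N \right)} = 5 \cdot 2 N = 10 N$)
$P{\left(c \right)} = 11 c \left(2 + c\right)$ ($P{\left(c \right)} = \left(c + 2\right) \left(c + 10 c\right) = \left(2 + c\right) 11 c = 11 c \left(2 + c\right)$)
$u{\left(Z \right)} = \left(-2 + Z\right) \left(3 + Z\right)$ ($u{\left(Z \right)} = \left(Z + 3\right) \left(Z - 2\right) = \left(3 + Z\right) \left(-2 + Z\right) = \left(-2 + Z\right) \left(3 + Z\right)$)
$\left(u{\left(P{\left(-5 \right)} \right)} - 47\right)^{2} = \left(\left(-6 + 11 \left(-5\right) \left(2 - 5\right) + \left(11 \left(-5\right) \left(2 - 5\right)\right)^{2}\right) - 47\right)^{2} = \left(\left(-6 + 11 \left(-5\right) \left(-3\right) + \left(11 \left(-5\right) \left(-3\right)\right)^{2}\right) - 47\right)^{2} = \left(\left(-6 + 165 + 165^{2}\right) - 47\right)^{2} = \left(\left(-6 + 165 + 27225\right) - 47\right)^{2} = \left(27384 - 47\right)^{2} = 27337^{2} = 747311569$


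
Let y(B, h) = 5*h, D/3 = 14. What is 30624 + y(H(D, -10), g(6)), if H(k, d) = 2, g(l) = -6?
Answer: 30594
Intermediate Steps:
D = 42 (D = 3*14 = 42)
30624 + y(H(D, -10), g(6)) = 30624 + 5*(-6) = 30624 - 30 = 30594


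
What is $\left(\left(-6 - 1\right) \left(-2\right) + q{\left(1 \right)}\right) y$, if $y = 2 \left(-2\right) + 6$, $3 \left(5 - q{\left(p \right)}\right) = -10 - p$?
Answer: $\frac{136}{3} \approx 45.333$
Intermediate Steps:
$q{\left(p \right)} = \frac{25}{3} + \frac{p}{3}$ ($q{\left(p \right)} = 5 - \frac{-10 - p}{3} = 5 + \left(\frac{10}{3} + \frac{p}{3}\right) = \frac{25}{3} + \frac{p}{3}$)
$y = 2$ ($y = -4 + 6 = 2$)
$\left(\left(-6 - 1\right) \left(-2\right) + q{\left(1 \right)}\right) y = \left(\left(-6 - 1\right) \left(-2\right) + \left(\frac{25}{3} + \frac{1}{3} \cdot 1\right)\right) 2 = \left(\left(-7\right) \left(-2\right) + \left(\frac{25}{3} + \frac{1}{3}\right)\right) 2 = \left(14 + \frac{26}{3}\right) 2 = \frac{68}{3} \cdot 2 = \frac{136}{3}$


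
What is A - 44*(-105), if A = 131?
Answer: 4751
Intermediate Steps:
A - 44*(-105) = 131 - 44*(-105) = 131 + 4620 = 4751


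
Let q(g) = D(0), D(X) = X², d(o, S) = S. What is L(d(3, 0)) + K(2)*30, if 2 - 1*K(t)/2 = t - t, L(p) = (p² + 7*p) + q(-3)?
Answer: 120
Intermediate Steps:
q(g) = 0 (q(g) = 0² = 0)
L(p) = p² + 7*p (L(p) = (p² + 7*p) + 0 = p² + 7*p)
K(t) = 4 (K(t) = 4 - 2*(t - t) = 4 - 2*0 = 4 + 0 = 4)
L(d(3, 0)) + K(2)*30 = 0*(7 + 0) + 4*30 = 0*7 + 120 = 0 + 120 = 120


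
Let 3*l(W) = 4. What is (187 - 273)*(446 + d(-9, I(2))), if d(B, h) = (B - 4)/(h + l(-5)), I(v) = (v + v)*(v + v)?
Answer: -76583/2 ≈ -38292.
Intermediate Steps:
l(W) = 4/3 (l(W) = (⅓)*4 = 4/3)
I(v) = 4*v² (I(v) = (2*v)*(2*v) = 4*v²)
d(B, h) = (-4 + B)/(4/3 + h) (d(B, h) = (B - 4)/(h + 4/3) = (-4 + B)/(4/3 + h))
(187 - 273)*(446 + d(-9, I(2))) = (187 - 273)*(446 + 3*(-4 - 9)/(4 + 3*(4*2²))) = -86*(446 + 3*(-13)/(4 + 3*(4*4))) = -86*(446 + 3*(-13)/(4 + 3*16)) = -86*(446 + 3*(-13)/(4 + 48)) = -86*(446 + 3*(-13)/52) = -86*(446 + 3*(1/52)*(-13)) = -86*(446 - ¾) = -86*1781/4 = -76583/2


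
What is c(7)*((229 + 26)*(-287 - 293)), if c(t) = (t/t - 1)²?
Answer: 0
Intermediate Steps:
c(t) = 0 (c(t) = (1 - 1)² = 0² = 0)
c(7)*((229 + 26)*(-287 - 293)) = 0*((229 + 26)*(-287 - 293)) = 0*(255*(-580)) = 0*(-147900) = 0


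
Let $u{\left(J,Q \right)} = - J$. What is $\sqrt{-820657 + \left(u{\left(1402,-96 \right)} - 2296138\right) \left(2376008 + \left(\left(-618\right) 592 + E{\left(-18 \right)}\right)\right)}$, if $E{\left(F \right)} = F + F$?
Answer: $i \sqrt{4618322735297} \approx 2.149 \cdot 10^{6} i$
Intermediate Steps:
$E{\left(F \right)} = 2 F$
$\sqrt{-820657 + \left(u{\left(1402,-96 \right)} - 2296138\right) \left(2376008 + \left(\left(-618\right) 592 + E{\left(-18 \right)}\right)\right)} = \sqrt{-820657 + \left(\left(-1\right) 1402 - 2296138\right) \left(2376008 + \left(\left(-618\right) 592 + 2 \left(-18\right)\right)\right)} = \sqrt{-820657 + \left(-1402 - 2296138\right) \left(2376008 - 365892\right)} = \sqrt{-820657 - 2297540 \left(2376008 - 365892\right)} = \sqrt{-820657 - 4618321914640} = \sqrt{-4618322735297} = i \sqrt{4618322735297}$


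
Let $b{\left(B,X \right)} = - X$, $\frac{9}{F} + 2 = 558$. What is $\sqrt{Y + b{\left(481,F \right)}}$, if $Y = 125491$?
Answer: $\frac{\sqrt{9698445193}}{278} \approx 354.25$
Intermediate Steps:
$F = \frac{9}{556}$ ($F = \frac{9}{-2 + 558} = \frac{9}{556} \approx 0.016187$)
$\sqrt{Y + b{\left(481,F \right)}} = \sqrt{125491 - \frac{9}{556}} = \sqrt{\frac{69772987}{556}} = \frac{\sqrt{9698445193}}{278}$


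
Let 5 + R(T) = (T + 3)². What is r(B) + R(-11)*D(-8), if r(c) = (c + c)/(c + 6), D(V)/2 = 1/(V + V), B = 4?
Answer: -263/40 ≈ -6.5750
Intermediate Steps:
D(V) = 1/V (D(V) = 2/(V + V) = 2/((2*V)) = 2*(1/(2*V)) = 1/V)
r(c) = 2*c/(6 + c) (r(c) = (2*c)/(6 + c) = 2*c/(6 + c))
R(T) = -5 + (3 + T)² (R(T) = -5 + (T + 3)² = -5 + (3 + T)²)
r(B) + R(-11)*D(-8) = 2*4/(6 + 4) + (-5 + (3 - 11)²)/(-8) = 2*4/10 + (-5 + (-8)²)*(-⅛) = 2*4*(⅒) + (-5 + 64)*(-⅛) = ⅘ + 59*(-⅛) = ⅘ - 59/8 = -263/40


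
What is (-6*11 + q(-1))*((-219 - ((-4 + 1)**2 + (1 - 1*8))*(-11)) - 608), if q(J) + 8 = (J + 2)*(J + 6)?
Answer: 55545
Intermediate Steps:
q(J) = -8 + (2 + J)*(6 + J) (q(J) = -8 + (J + 2)*(J + 6) = -8 + (2 + J)*(6 + J))
(-6*11 + q(-1))*((-219 - ((-4 + 1)**2 + (1 - 1*8))*(-11)) - 608) = (-6*11 + (4 + (-1)**2 + 8*(-1)))*((-219 - ((-4 + 1)**2 + (1 - 1*8))*(-11)) - 608) = (-66 + (4 + 1 - 8))*((-219 - ((-3)**2 + (1 - 8))*(-11)) - 608) = (-66 - 3)*((-219 - (9 - 7)*(-11)) - 608) = -69*((-219 - 2*(-11)) - 608) = -69*((-219 - 1*(-22)) - 608) = -69*((-219 + 22) - 608) = -69*(-197 - 608) = -69*(-805) = 55545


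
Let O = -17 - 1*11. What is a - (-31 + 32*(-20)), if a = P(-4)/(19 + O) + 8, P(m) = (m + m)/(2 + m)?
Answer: 6107/9 ≈ 678.56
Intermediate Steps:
P(m) = 2*m/(2 + m) (P(m) = (2*m)/(2 + m) = 2*m/(2 + m))
O = -28 (O = -17 - 11 = -28)
a = 68/9 (a = (2*(-4)/(2 - 4))/(19 - 28) + 8 = (2*(-4)/(-2))/(-9) + 8 = -2*(-4)*(-1)/(9*2) + 8 = -⅑*4 + 8 = -4/9 + 8 = 68/9 ≈ 7.5556)
a - (-31 + 32*(-20)) = 68/9 - (-31 + 32*(-20)) = 68/9 - (-31 - 640) = 68/9 - 1*(-671) = 68/9 + 671 = 6107/9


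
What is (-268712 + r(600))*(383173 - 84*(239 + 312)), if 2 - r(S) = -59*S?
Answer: -78599572590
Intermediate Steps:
r(S) = 2 + 59*S (r(S) = 2 - (-59)*S = 2 + 59*S)
(-268712 + r(600))*(383173 - 84*(239 + 312)) = (-268712 + (2 + 59*600))*(383173 - 84*(239 + 312)) = (-268712 + (2 + 35400))*(383173 - 84*551) = (-268712 + 35402)*(383173 - 46284) = -233310*336889 = -78599572590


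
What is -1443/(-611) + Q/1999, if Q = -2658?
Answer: 96963/93953 ≈ 1.0320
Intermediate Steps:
-1443/(-611) + Q/1999 = -1443/(-611) - 2658/1999 = -1443*(-1/611) - 2658*1/1999 = 111/47 - 2658/1999 = 96963/93953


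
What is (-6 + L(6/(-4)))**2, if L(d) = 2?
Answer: 16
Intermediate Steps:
(-6 + L(6/(-4)))**2 = (-6 + 2)**2 = (-4)**2 = 16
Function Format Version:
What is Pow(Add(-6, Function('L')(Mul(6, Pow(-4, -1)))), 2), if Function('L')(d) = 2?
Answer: 16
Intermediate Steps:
Pow(Add(-6, Function('L')(Mul(6, Pow(-4, -1)))), 2) = Pow(Add(-6, 2), 2) = Pow(-4, 2) = 16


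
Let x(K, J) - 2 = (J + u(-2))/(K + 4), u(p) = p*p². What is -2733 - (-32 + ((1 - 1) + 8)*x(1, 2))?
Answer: -13537/5 ≈ -2707.4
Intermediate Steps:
u(p) = p³
x(K, J) = 2 + (-8 + J)/(4 + K) (x(K, J) = 2 + (J + (-2)³)/(K + 4) = 2 + (J - 8)/(4 + K) = 2 + (-8 + J)/(4 + K))
-2733 - (-32 + ((1 - 1) + 8)*x(1, 2)) = -2733 - (-32 + ((1 - 1) + 8)*((2 + 2*1)/(4 + 1))) = -2733 - (-32 + (0 + 8)*((2 + 2)/5)) = -2733 - (-32 + 8*((⅕)*4)) = -2733 - (-32 + 8*(⅘)) = -2733 - (-32 + 32/5) = -2733 - 1*(-128/5) = -2733 + 128/5 = -13537/5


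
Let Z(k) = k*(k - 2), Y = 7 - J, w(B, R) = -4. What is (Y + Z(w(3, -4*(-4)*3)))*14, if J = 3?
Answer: 392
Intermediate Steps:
Y = 4 (Y = 7 - 1*3 = 7 - 3 = 4)
Z(k) = k*(-2 + k)
(Y + Z(w(3, -4*(-4)*3)))*14 = (4 - 4*(-2 - 4))*14 = (4 - 4*(-6))*14 = (4 + 24)*14 = 28*14 = 392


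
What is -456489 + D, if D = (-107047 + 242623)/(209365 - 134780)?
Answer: -4863870927/10655 ≈ -4.5649e+5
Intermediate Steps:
D = 19368/10655 (D = 135576/74585 = 135576*(1/74585) = 19368/10655 ≈ 1.8177)
-456489 + D = -456489 + 19368/10655 = -4863870927/10655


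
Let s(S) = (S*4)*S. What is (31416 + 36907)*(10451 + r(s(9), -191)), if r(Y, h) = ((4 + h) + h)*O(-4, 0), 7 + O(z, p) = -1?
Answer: 920652425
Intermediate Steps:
O(z, p) = -8 (O(z, p) = -7 - 1 = -8)
s(S) = 4*S² (s(S) = (4*S)*S = 4*S²)
r(Y, h) = -32 - 16*h (r(Y, h) = ((4 + h) + h)*(-8) = (4 + 2*h)*(-8) = -32 - 16*h)
(31416 + 36907)*(10451 + r(s(9), -191)) = (31416 + 36907)*(10451 + (-32 - 16*(-191))) = 68323*(10451 + (-32 + 3056)) = 68323*(10451 + 3024) = 68323*13475 = 920652425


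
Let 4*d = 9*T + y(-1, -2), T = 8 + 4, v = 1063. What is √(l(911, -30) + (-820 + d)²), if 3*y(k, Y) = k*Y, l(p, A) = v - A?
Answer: √22668397/6 ≈ 793.52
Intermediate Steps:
l(p, A) = 1063 - A
T = 12
y(k, Y) = Y*k/3 (y(k, Y) = (k*Y)/3 = (Y*k)/3 = Y*k/3)
d = 163/6 (d = (9*12 + (⅓)*(-2)*(-1))/4 = (108 + ⅔)/4 = (¼)*(326/3) = 163/6 ≈ 27.167)
√(l(911, -30) + (-820 + d)²) = √((1063 - 1*(-30)) + (-820 + 163/6)²) = √((1063 + 30) + (-4757/6)²) = √(1093 + 22629049/36) = √(22668397/36) = √22668397/6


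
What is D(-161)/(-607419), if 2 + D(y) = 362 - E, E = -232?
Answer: -592/607419 ≈ -0.00097462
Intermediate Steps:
D(y) = 592 (D(y) = -2 + (362 - 1*(-232)) = -2 + (362 + 232) = -2 + 594 = 592)
D(-161)/(-607419) = 592/(-607419) = 592*(-1/607419) = -592/607419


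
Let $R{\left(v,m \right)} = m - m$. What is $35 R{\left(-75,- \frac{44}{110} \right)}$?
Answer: $0$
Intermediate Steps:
$R{\left(v,m \right)} = 0$
$35 R{\left(-75,- \frac{44}{110} \right)} = 35 \cdot 0 = 0$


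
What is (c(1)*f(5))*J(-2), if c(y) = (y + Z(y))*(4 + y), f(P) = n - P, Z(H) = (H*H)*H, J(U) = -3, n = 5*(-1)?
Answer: 300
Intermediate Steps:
n = -5
Z(H) = H³ (Z(H) = H²*H = H³)
f(P) = -5 - P
c(y) = (4 + y)*(y + y³) (c(y) = (y + y³)*(4 + y) = (4 + y)*(y + y³))
(c(1)*f(5))*J(-2) = ((1*(4 + 1 + 1³ + 4*1²))*(-5 - 1*5))*(-3) = ((1*(4 + 1 + 1 + 4*1))*(-5 - 5))*(-3) = ((1*(4 + 1 + 1 + 4))*(-10))*(-3) = ((1*10)*(-10))*(-3) = (10*(-10))*(-3) = -100*(-3) = 300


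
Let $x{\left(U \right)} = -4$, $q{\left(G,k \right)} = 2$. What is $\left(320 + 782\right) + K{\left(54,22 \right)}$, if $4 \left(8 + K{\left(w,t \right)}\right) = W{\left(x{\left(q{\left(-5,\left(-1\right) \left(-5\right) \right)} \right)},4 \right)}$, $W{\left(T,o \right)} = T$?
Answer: $1093$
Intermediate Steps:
$K{\left(w,t \right)} = -9$ ($K{\left(w,t \right)} = -8 + \frac{1}{4} \left(-4\right) = -8 - 1 = -9$)
$\left(320 + 782\right) + K{\left(54,22 \right)} = \left(320 + 782\right) - 9 = 1102 - 9 = 1093$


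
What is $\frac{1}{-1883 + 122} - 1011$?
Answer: $- \frac{1780372}{1761} \approx -1011.0$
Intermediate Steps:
$\frac{1}{-1883 + 122} - 1011 = \frac{1}{-1761} - 1011 = - \frac{1}{1761} - 1011 = - \frac{1780372}{1761}$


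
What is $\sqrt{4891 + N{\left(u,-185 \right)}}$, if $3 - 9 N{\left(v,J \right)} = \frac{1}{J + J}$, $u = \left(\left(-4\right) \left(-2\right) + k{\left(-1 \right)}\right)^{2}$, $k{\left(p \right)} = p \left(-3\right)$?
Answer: $\frac{\sqrt{6026612170}}{1110} \approx 69.938$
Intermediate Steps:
$k{\left(p \right)} = - 3 p$
$u = 121$ ($u = \left(\left(-4\right) \left(-2\right) - -3\right)^{2} = \left(8 + 3\right)^{2} = 11^{2} = 121$)
$N{\left(v,J \right)} = \frac{1}{3} - \frac{1}{18 J}$ ($N{\left(v,J \right)} = \frac{1}{3} - \frac{1}{9 \left(J + J\right)} = \frac{1}{3} - \frac{1}{9 \cdot 2 J} = \frac{1}{3} - \frac{\frac{1}{2} \frac{1}{J}}{9} = \frac{1}{3} - \frac{1}{18 J}$)
$\sqrt{4891 + N{\left(u,-185 \right)}} = \sqrt{4891 + \frac{-1 + 6 \left(-185\right)}{18 \left(-185\right)}} = \sqrt{4891 + \frac{1}{18} \left(- \frac{1}{185}\right) \left(-1 - 1110\right)} = \sqrt{4891 + \frac{1}{18} \left(- \frac{1}{185}\right) \left(-1111\right)} = \sqrt{4891 + \frac{1111}{3330}} = \sqrt{\frac{16288141}{3330}} = \frac{\sqrt{6026612170}}{1110}$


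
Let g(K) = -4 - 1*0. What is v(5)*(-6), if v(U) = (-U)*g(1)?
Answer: -120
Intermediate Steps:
g(K) = -4 (g(K) = -4 + 0 = -4)
v(U) = 4*U (v(U) = -U*(-4) = 4*U)
v(5)*(-6) = (4*5)*(-6) = 20*(-6) = -120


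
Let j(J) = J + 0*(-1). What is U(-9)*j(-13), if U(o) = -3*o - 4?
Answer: -299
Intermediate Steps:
j(J) = J (j(J) = J + 0 = J)
U(o) = -4 - 3*o
U(-9)*j(-13) = (-4 - 3*(-9))*(-13) = (-4 + 27)*(-13) = 23*(-13) = -299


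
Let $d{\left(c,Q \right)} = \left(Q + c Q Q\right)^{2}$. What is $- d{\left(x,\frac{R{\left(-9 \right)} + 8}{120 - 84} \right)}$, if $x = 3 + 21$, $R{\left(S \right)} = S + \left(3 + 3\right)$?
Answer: $- \frac{4225}{11664} \approx -0.36223$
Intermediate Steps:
$R{\left(S \right)} = 6 + S$ ($R{\left(S \right)} = S + 6 = 6 + S$)
$x = 24$
$d{\left(c,Q \right)} = \left(Q + c Q^{2}\right)^{2}$ ($d{\left(c,Q \right)} = \left(Q + Q c Q\right)^{2} = \left(Q + c Q^{2}\right)^{2}$)
$- d{\left(x,\frac{R{\left(-9 \right)} + 8}{120 - 84} \right)} = - \left(\frac{\left(6 - 9\right) + 8}{120 - 84}\right)^{2} \left(1 + \frac{\left(6 - 9\right) + 8}{120 - 84} \cdot 24\right)^{2} = - \left(\frac{-3 + 8}{36}\right)^{2} \left(1 + \frac{-3 + 8}{36} \cdot 24\right)^{2} = - \left(5 \cdot \frac{1}{36}\right)^{2} \left(1 + 5 \cdot \frac{1}{36} \cdot 24\right)^{2} = - \left(\frac{5}{36}\right)^{2} \left(1 + \frac{5}{36} \cdot 24\right)^{2} = - \frac{25 \left(1 + \frac{10}{3}\right)^{2}}{1296} = - \frac{25 \left(\frac{13}{3}\right)^{2}}{1296} = - \frac{25 \cdot 169}{1296 \cdot 9} = \left(-1\right) \frac{4225}{11664} = - \frac{4225}{11664}$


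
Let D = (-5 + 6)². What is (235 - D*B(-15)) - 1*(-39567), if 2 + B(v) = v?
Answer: 39819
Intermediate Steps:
B(v) = -2 + v
D = 1 (D = 1² = 1)
(235 - D*B(-15)) - 1*(-39567) = (235 - (-2 - 15)) - 1*(-39567) = (235 - (-17)) + 39567 = (235 - 1*(-17)) + 39567 = (235 + 17) + 39567 = 252 + 39567 = 39819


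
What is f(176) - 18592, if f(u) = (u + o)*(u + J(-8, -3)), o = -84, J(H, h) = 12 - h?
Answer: -1020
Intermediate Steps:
f(u) = (-84 + u)*(15 + u) (f(u) = (u - 84)*(u + (12 - 1*(-3))) = (-84 + u)*(u + (12 + 3)) = (-84 + u)*(u + 15) = (-84 + u)*(15 + u))
f(176) - 18592 = (-1260 + 176**2 - 69*176) - 18592 = (-1260 + 30976 - 12144) - 18592 = 17572 - 18592 = -1020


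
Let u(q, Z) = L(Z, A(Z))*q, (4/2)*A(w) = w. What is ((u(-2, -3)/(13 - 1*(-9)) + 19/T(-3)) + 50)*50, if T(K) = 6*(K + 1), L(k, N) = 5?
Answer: 158275/66 ≈ 2398.1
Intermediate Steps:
A(w) = w/2
T(K) = 6 + 6*K (T(K) = 6*(1 + K) = 6 + 6*K)
u(q, Z) = 5*q
((u(-2, -3)/(13 - 1*(-9)) + 19/T(-3)) + 50)*50 = (((5*(-2))/(13 - 1*(-9)) + 19/(6 + 6*(-3))) + 50)*50 = ((-10/(13 + 9) + 19/(6 - 18)) + 50)*50 = ((-10/22 + 19/(-12)) + 50)*50 = ((-10*1/22 + 19*(-1/12)) + 50)*50 = ((-5/11 - 19/12) + 50)*50 = (-269/132 + 50)*50 = (6331/132)*50 = 158275/66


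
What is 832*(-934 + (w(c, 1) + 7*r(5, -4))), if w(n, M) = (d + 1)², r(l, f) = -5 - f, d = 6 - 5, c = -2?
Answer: -779584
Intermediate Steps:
d = 1
w(n, M) = 4 (w(n, M) = (1 + 1)² = 2² = 4)
832*(-934 + (w(c, 1) + 7*r(5, -4))) = 832*(-934 + (4 + 7*(-5 - 1*(-4)))) = 832*(-934 + (4 + 7*(-5 + 4))) = 832*(-934 + (4 + 7*(-1))) = 832*(-934 + (4 - 7)) = 832*(-934 - 3) = 832*(-937) = -779584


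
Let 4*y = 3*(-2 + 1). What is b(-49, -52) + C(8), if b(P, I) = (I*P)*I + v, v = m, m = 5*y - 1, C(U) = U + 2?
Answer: -529963/4 ≈ -1.3249e+5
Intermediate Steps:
C(U) = 2 + U
y = -¾ (y = (3*(-2 + 1))/4 = (3*(-1))/4 = (¼)*(-3) = -¾ ≈ -0.75000)
m = -19/4 (m = 5*(-¾) - 1 = -15/4 - 1 = -19/4 ≈ -4.7500)
v = -19/4 ≈ -4.7500
b(P, I) = -19/4 + P*I² (b(P, I) = (I*P)*I - 19/4 = P*I² - 19/4 = -19/4 + P*I²)
b(-49, -52) + C(8) = (-19/4 - 49*(-52)²) + (2 + 8) = (-19/4 - 49*2704) + 10 = (-19/4 - 132496) + 10 = -530003/4 + 10 = -529963/4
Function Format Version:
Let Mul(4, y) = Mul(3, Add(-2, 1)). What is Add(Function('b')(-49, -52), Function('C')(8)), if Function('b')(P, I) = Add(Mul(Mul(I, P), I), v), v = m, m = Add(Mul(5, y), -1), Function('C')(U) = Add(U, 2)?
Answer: Rational(-529963, 4) ≈ -1.3249e+5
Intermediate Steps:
Function('C')(U) = Add(2, U)
y = Rational(-3, 4) (y = Mul(Rational(1, 4), Mul(3, Add(-2, 1))) = Mul(Rational(1, 4), Mul(3, -1)) = Mul(Rational(1, 4), -3) = Rational(-3, 4) ≈ -0.75000)
m = Rational(-19, 4) (m = Add(Mul(5, Rational(-3, 4)), -1) = Add(Rational(-15, 4), -1) = Rational(-19, 4) ≈ -4.7500)
v = Rational(-19, 4) ≈ -4.7500
Function('b')(P, I) = Add(Rational(-19, 4), Mul(P, Pow(I, 2))) (Function('b')(P, I) = Add(Mul(Mul(I, P), I), Rational(-19, 4)) = Add(Mul(P, Pow(I, 2)), Rational(-19, 4)) = Add(Rational(-19, 4), Mul(P, Pow(I, 2))))
Add(Function('b')(-49, -52), Function('C')(8)) = Add(Add(Rational(-19, 4), Mul(-49, Pow(-52, 2))), Add(2, 8)) = Add(Add(Rational(-19, 4), Mul(-49, 2704)), 10) = Add(Add(Rational(-19, 4), -132496), 10) = Add(Rational(-530003, 4), 10) = Rational(-529963, 4)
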